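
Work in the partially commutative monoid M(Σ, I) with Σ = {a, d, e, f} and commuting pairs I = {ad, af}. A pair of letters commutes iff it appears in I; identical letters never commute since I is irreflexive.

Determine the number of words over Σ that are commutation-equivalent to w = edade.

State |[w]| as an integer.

3

#0=e has no predecessor
#1=d depends on [0:e]
#2=a depends on [0:e]
#3=d depends on [1:d]
#4=e depends on [2:a, 3:d]
sources: [0:e]
N(rest) = Σ N(rest − s) over sources s of rest; N(one piece) = 1:
  size 1 → [4]=1
  size 2 → [2,4]=1  [3,4]=1
  size 3 → [1,3,4]=1  [2,3,4]=2
  first=0(e) contributes 3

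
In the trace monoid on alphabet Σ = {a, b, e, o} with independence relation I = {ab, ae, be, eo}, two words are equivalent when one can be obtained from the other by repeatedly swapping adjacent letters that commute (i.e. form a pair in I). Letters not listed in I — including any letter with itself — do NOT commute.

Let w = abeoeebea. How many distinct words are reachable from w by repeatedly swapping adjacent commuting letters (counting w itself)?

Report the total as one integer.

504

drop 0:a onto floor
drop 1:b onto floor
drop 2:e onto floor
drop 3:o onto {0:a, 1:b}
drop 4:e onto {2:e}
drop 5:e onto {4:e}
drop 6:b onto {3:o}
drop 7:e onto {5:e}
drop 8:a onto {3:o}
ground layer = {0:a, 1:b, 2:e}
drop-orders for the pieces not yet dropped (sum over which currently-grounded one goes next):
  1 to go: {6} 1  {7} 1  {8} 1
  2 to go: {5,7} 1  {6,7} 2  {6,8} 2  {7,8} 2
  3 to go: {3,6,8} 2  {4,5,7} 1  {5,6,7} 3  {5,7,8} 3  {6,7,8} 6
  4 to go: {0,3,6,8} 2  {1,3,6,8} 2  {2,4,5,7} 1  {3,6,7,8} 8  {4,5,6,7} 4  {4,5,7,8} 4  {5,6,7,8} 12
  5 to go: {0,1,3,6,8} 4  {0,3,6,7,8} 10  {1,3,6,7,8} 10  {2,4,5,6,7} 5  {2,4,5,7,8} 5  {3,5,6,7,8} 20  {4,5,6,7,8} 20
  6 to go: {0,1,3,6,7,8} 24  {0,3,5,6,7,8} 30  {1,3,5,6,7,8} 30  {2,4,5,6,7,8} 30  {3,4,5,6,7,8} 40
  7 to go: {0,1,3,5,6,7,8} 84  {0,3,4,5,6,7,8} 70  {1,3,4,5,6,7,8} 70  {2,3,4,5,6,7,8} 70
  if 0:a drops first: 140 orders
  if 1:b drops first: 140 orders
  if 2:e drops first: 224 orders
heap linearizations: 504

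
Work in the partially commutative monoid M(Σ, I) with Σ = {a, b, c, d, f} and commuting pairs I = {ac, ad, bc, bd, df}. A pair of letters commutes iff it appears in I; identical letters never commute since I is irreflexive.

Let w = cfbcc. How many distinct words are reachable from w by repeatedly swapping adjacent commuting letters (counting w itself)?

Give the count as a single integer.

piece 0:c — minimal
piece 1:f rests on {0:c}
piece 2:b rests on {1:f}
piece 3:c rests on {1:f}
piece 4:c rests on {3:c}
minimal pieces: {0:c}
ways to finish when only these pieces remain (= sum over removing one remaining piece with nothing left below it):
  1 left: {2}→1  {4}→1
  2 left: {2,4}→2  {3,4}→1
  3 left: {2,3,4}→3
  placing 0:c first → 3 extensions

3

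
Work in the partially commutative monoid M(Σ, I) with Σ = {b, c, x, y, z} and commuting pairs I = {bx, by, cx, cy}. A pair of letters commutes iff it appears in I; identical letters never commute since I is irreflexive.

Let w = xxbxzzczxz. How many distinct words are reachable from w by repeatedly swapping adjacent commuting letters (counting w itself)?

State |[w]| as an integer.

#0=x has no predecessor
#1=x depends on [0:x]
#2=b has no predecessor
#3=x depends on [1:x]
#4=z depends on [2:b, 3:x]
#5=z depends on [4:z]
#6=c depends on [5:z]
#7=z depends on [6:c]
#8=x depends on [7:z]
#9=z depends on [8:x]
sources: [0:x, 2:b]
N(rest) = Σ N(rest − s) over sources s of rest; N(one piece) = 1:
  size 1 → [9]=1
  size 2 → [8,9]=1
  size 3 → [7,8,9]=1
  size 4 → [6,7,8,9]=1
  size 5 → [5,6,7,8,9]=1
  size 6 → [4,5,6,7,8,9]=1
  size 7 → [2,4,5,6,7,8,9]=1  [3,4,5,6,7,8,9]=1
  size 8 → [1,3,4,5,6,7,8,9]=1  [2,3,4,5,6,7,8,9]=2
  first=0(x) contributes 3
  first=2(b) contributes 1
|[w]| = 4

4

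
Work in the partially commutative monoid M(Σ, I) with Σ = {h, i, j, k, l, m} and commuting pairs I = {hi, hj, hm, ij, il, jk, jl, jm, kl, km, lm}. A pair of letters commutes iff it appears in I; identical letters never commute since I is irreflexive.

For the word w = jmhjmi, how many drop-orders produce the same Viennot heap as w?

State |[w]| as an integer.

60

#0=j has no predecessor
#1=m has no predecessor
#2=h has no predecessor
#3=j depends on [0:j]
#4=m depends on [1:m]
#5=i depends on [4:m]
sources: [0:j, 1:m, 2:h]
N(rest) = Σ N(rest − s) over sources s of rest; N(one piece) = 1:
  size 1 → [2]=1  [3]=1  [5]=1
  size 2 → [0,3]=1  [2,3]=2  [2,5]=2  [3,5]=2  [4,5]=1
  size 3 → [0,2,3]=3  [0,3,5]=3  [1,4,5]=1  [2,3,5]=6  [2,4,5]=3  [3,4,5]=3
  size 4 → [0,2,3,5]=12  [0,3,4,5]=6  [1,2,4,5]=4  [1,3,4,5]=4  [2,3,4,5]=12
  first=0(j) contributes 20
  first=1(m) contributes 30
  first=2(h) contributes 10
|[w]| = 60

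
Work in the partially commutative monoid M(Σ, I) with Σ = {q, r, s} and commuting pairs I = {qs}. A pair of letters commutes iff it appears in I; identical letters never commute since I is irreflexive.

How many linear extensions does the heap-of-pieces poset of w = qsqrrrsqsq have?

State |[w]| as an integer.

18

piece 0:q — minimal
piece 1:s — minimal
piece 2:q rests on {0:q}
piece 3:r rests on {1:s, 2:q}
piece 4:r rests on {3:r}
piece 5:r rests on {4:r}
piece 6:s rests on {5:r}
piece 7:q rests on {5:r}
piece 8:s rests on {6:s}
piece 9:q rests on {7:q}
minimal pieces: {0:q, 1:s}
ways to finish when only these pieces remain (= sum over removing one remaining piece with nothing left below it):
  1 left: {8}→1  {9}→1
  2 left: {6,8}→1  {7,9}→1  {8,9}→2
  3 left: {6,8,9}→3  {7,8,9}→3
  4 left: {6,7,8,9}→6
  5 left: {5,6,7,8,9}→6
  6 left: {4,5,6,7,8,9}→6
  7 left: {3,4,5,6,7,8,9}→6
  8 left: {1,3,4,5,6,7,8,9}→6  {2,3,4,5,6,7,8,9}→6
  placing 0:q first → 12 extensions
  placing 1:s first → 6 extensions
total linear extensions = 18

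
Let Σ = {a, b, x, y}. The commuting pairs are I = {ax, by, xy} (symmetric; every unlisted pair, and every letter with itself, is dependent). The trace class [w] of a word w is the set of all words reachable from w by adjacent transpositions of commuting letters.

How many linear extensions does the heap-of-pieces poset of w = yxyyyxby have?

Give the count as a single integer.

56

piece 0:y — minimal
piece 1:x — minimal
piece 2:y rests on {0:y}
piece 3:y rests on {2:y}
piece 4:y rests on {3:y}
piece 5:x rests on {1:x}
piece 6:b rests on {5:x}
piece 7:y rests on {4:y}
minimal pieces: {0:y, 1:x}
ways to finish when only these pieces remain (= sum over removing one remaining piece with nothing left below it):
  1 left: {6}→1  {7}→1
  2 left: {4,7}→1  {5,6}→1  {6,7}→2
  3 left: {1,5,6}→1  {3,4,7}→1  {4,6,7}→3  {5,6,7}→3
  4 left: {1,5,6,7}→4  {2,3,4,7}→1  {3,4,6,7}→4  {4,5,6,7}→6
  5 left: {0,2,3,4,7}→1  {1,4,5,6,7}→10  {2,3,4,6,7}→5  {3,4,5,6,7}→10
  6 left: {0,2,3,4,6,7}→6  {1,3,4,5,6,7}→20  {2,3,4,5,6,7}→15
  placing 0:y first → 35 extensions
  placing 1:x first → 21 extensions
total linear extensions = 56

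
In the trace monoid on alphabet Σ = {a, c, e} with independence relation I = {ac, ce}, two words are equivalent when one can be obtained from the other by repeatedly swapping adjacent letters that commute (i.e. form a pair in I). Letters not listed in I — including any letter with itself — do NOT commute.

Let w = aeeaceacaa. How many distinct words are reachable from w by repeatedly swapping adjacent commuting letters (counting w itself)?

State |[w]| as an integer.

piece 0:a — minimal
piece 1:e rests on {0:a}
piece 2:e rests on {1:e}
piece 3:a rests on {2:e}
piece 4:c — minimal
piece 5:e rests on {3:a}
piece 6:a rests on {5:e}
piece 7:c rests on {4:c}
piece 8:a rests on {6:a}
piece 9:a rests on {8:a}
minimal pieces: {0:a, 4:c}
ways to finish when only these pieces remain (= sum over removing one remaining piece with nothing left below it):
  1 left: {7}→1  {9}→1
  2 left: {4,7}→1  {7,9}→2  {8,9}→1
  3 left: {4,7,9}→3  {6,8,9}→1  {7,8,9}→3
  4 left: {4,7,8,9}→6  {5,6,8,9}→1  {6,7,8,9}→4
  5 left: {3,5,6,8,9}→1  {4,6,7,8,9}→10  {5,6,7,8,9}→5
  6 left: {2,3,5,6,8,9}→1  {3,5,6,7,8,9}→6  {4,5,6,7,8,9}→15
  7 left: {1,2,3,5,6,8,9}→1  {2,3,5,6,7,8,9}→7  {3,4,5,6,7,8,9}→21
  8 left: {0,1,2,3,5,6,8,9}→1  {1,2,3,5,6,7,8,9}→8  {2,3,4,5,6,7,8,9}→28
  placing 0:a first → 36 extensions
  placing 4:c first → 9 extensions
total linear extensions = 45

45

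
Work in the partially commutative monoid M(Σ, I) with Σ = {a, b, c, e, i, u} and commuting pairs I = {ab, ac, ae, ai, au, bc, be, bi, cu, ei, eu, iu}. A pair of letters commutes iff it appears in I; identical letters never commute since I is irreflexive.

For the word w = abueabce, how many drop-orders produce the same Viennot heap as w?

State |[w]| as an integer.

piece 0:a — minimal
piece 1:b — minimal
piece 2:u rests on {1:b}
piece 3:e — minimal
piece 4:a rests on {0:a}
piece 5:b rests on {2:u}
piece 6:c rests on {3:e}
piece 7:e rests on {6:c}
minimal pieces: {0:a, 1:b, 3:e}
ways to finish when only these pieces remain (= sum over removing one remaining piece with nothing left below it):
  1 left: {4}→1  {5}→1  {7}→1
  2 left: {0,4}→1  {2,5}→1  {4,5}→2  {4,7}→2  {5,7}→2  {6,7}→1
  3 left: {0,4,5}→3  {0,4,7}→3  {1,2,5}→1  {2,4,5}→3  {2,5,7}→3  {3,6,7}→1  {4,5,7}→6  {4,6,7}→3  {5,6,7}→3
  4 left: {0,2,4,5}→6  {0,4,5,7}→12  {0,4,6,7}→6  {1,2,4,5}→4  {1,2,5,7}→4  {2,4,5,7}→12  {2,5,6,7}→6  {3,4,6,7}→4  {3,5,6,7}→4  {4,5,6,7}→12
  5 left: {0,1,2,4,5}→10  {0,2,4,5,7}→30  {0,3,4,6,7}→10  {0,4,5,6,7}→30  {1,2,4,5,7}→20  {1,2,5,6,7}→10  {2,3,5,6,7}→10  {2,4,5,6,7}→30  {3,4,5,6,7}→20
  6 left: {0,1,2,4,5,7}→60  {0,2,4,5,6,7}→90  {0,3,4,5,6,7}→60  {1,2,3,5,6,7}→20  {1,2,4,5,6,7}→60  {2,3,4,5,6,7}→60
  placing 0:a first → 140 extensions
  placing 1:b first → 210 extensions
  placing 3:e first → 210 extensions
total linear extensions = 560

560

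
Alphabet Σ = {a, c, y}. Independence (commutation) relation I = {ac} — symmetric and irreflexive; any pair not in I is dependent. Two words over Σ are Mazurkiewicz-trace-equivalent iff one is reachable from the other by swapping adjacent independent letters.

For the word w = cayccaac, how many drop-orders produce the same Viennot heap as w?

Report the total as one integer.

20

#0=c has no predecessor
#1=a has no predecessor
#2=y depends on [0:c, 1:a]
#3=c depends on [2:y]
#4=c depends on [3:c]
#5=a depends on [2:y]
#6=a depends on [5:a]
#7=c depends on [4:c]
sources: [0:c, 1:a]
N(rest) = Σ N(rest − s) over sources s of rest; N(one piece) = 1:
  size 1 → [6]=1  [7]=1
  size 2 → [4,7]=1  [5,6]=1  [6,7]=2
  size 3 → [3,4,7]=1  [4,6,7]=3  [5,6,7]=3
  size 4 → [3,4,6,7]=4  [4,5,6,7]=6
  size 5 → [3,4,5,6,7]=10
  size 6 → [2,3,4,5,6,7]=10
  first=0(c) contributes 10
  first=1(a) contributes 10
|[w]| = 20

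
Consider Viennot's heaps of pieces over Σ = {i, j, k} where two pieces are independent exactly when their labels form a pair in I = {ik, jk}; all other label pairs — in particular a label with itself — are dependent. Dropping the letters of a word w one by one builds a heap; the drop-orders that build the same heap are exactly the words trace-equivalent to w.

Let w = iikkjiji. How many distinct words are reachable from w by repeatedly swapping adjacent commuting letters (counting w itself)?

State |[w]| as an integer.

28

0(i) covers ∅
1(i) covers 0:i
2(k) covers ∅
3(k) covers 2:k
4(j) covers 1:i
5(i) covers 4:j
6(j) covers 5:i
7(i) covers 6:j
floor of heap: 0:i, 2:k
completions by unplaced set U, small U first (add the entries for U minus each lowest piece of U):
  |U|=1: {3}:1  {7}:1
  |U|=2: {2,3}:1  {3,7}:2  {6,7}:1
  |U|=3: {2,3,7}:3  {3,6,7}:3  {5,6,7}:1
  |U|=4: {2,3,6,7}:6  {3,5,6,7}:4  {4,5,6,7}:1
  |U|=5: {1,4,5,6,7}:1  {2,3,5,6,7}:10  {3,4,5,6,7}:5
  |U|=6: {0,1,4,5,6,7}:1  {1,3,4,5,6,7}:6  {2,3,4,5,6,7}:15
  start at 0(i): 21
  start at 2(k): 7
sum over floor = 28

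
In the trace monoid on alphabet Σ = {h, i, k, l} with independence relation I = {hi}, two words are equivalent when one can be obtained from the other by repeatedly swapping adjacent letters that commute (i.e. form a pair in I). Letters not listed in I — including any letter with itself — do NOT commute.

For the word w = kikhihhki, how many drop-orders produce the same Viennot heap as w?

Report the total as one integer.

drop 0:k onto floor
drop 1:i onto {0:k}
drop 2:k onto {1:i}
drop 3:h onto {2:k}
drop 4:i onto {2:k}
drop 5:h onto {3:h}
drop 6:h onto {5:h}
drop 7:k onto {4:i, 6:h}
drop 8:i onto {7:k}
ground layer = {0:k}
drop-orders for the pieces not yet dropped (sum over which currently-grounded one goes next):
  1 to go: {8} 1
  2 to go: {7,8} 1
  3 to go: {4,7,8} 1  {6,7,8} 1
  4 to go: {4,6,7,8} 2  {5,6,7,8} 1
  5 to go: {3,5,6,7,8} 1  {4,5,6,7,8} 3
  6 to go: {3,4,5,6,7,8} 4
  7 to go: {2,3,4,5,6,7,8} 4
  if 0:k drops first: 4 orders

4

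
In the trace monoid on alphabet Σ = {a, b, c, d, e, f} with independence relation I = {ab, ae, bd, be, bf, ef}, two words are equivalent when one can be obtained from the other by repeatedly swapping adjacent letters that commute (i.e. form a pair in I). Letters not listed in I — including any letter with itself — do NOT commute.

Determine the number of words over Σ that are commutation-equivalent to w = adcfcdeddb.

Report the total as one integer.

0(a) covers ∅
1(d) covers 0:a
2(c) covers 1:d
3(f) covers 2:c
4(c) covers 3:f
5(d) covers 4:c
6(e) covers 5:d
7(d) covers 6:e
8(d) covers 7:d
9(b) covers 4:c
floor of heap: 0:a
completions by unplaced set U, small U first (add the entries for U minus each lowest piece of U):
  |U|=1: {8}:1  {9}:1
  |U|=2: {7,8}:1  {8,9}:2
  |U|=3: {6,7,8}:1  {7,8,9}:3
  |U|=4: {5,6,7,8}:1  {6,7,8,9}:4
  |U|=5: {5,6,7,8,9}:5
  |U|=6: {4,5,6,7,8,9}:5
  |U|=7: {3,4,5,6,7,8,9}:5
  |U|=8: {2,3,4,5,6,7,8,9}:5
  start at 0(a): 5

5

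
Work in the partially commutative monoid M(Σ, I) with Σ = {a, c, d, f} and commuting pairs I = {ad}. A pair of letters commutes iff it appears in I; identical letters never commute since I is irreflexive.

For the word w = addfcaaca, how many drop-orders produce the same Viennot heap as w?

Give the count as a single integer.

3

#0=a has no predecessor
#1=d has no predecessor
#2=d depends on [1:d]
#3=f depends on [0:a, 2:d]
#4=c depends on [3:f]
#5=a depends on [4:c]
#6=a depends on [5:a]
#7=c depends on [6:a]
#8=a depends on [7:c]
sources: [0:a, 1:d]
N(rest) = Σ N(rest − s) over sources s of rest; N(one piece) = 1:
  size 1 → [8]=1
  size 2 → [7,8]=1
  size 3 → [6,7,8]=1
  size 4 → [5,6,7,8]=1
  size 5 → [4,5,6,7,8]=1
  size 6 → [3,4,5,6,7,8]=1
  size 7 → [0,3,4,5,6,7,8]=1  [2,3,4,5,6,7,8]=1
  first=0(a) contributes 1
  first=1(d) contributes 2
|[w]| = 3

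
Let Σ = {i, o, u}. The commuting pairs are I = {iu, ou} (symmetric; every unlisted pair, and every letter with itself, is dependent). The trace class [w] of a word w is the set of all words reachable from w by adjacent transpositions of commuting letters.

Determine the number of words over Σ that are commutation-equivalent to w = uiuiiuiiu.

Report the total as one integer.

126

0(u) covers ∅
1(i) covers ∅
2(u) covers 0:u
3(i) covers 1:i
4(i) covers 3:i
5(u) covers 2:u
6(i) covers 4:i
7(i) covers 6:i
8(u) covers 5:u
floor of heap: 0:u, 1:i
completions by unplaced set U, small U first (add the entries for U minus each lowest piece of U):
  |U|=1: {7}:1  {8}:1
  |U|=2: {5,8}:1  {6,7}:1  {7,8}:2
  |U|=3: {2,5,8}:1  {4,6,7}:1  {5,7,8}:3  {6,7,8}:3
  |U|=4: {0,2,5,8}:1  {2,5,7,8}:4  {3,4,6,7}:1  {4,6,7,8}:4  {5,6,7,8}:6
  |U|=5: {0,2,5,7,8}:5  {1,3,4,6,7}:1  {2,5,6,7,8}:10  {3,4,6,7,8}:5  {4,5,6,7,8}:10
  |U|=6: {0,2,5,6,7,8}:15  {1,3,4,6,7,8}:6  {2,4,5,6,7,8}:20  {3,4,5,6,7,8}:15
  |U|=7: {0,2,4,5,6,7,8}:35  {1,3,4,5,6,7,8}:21  {2,3,4,5,6,7,8}:35
  start at 0(u): 56
  start at 1(i): 70
sum over floor = 126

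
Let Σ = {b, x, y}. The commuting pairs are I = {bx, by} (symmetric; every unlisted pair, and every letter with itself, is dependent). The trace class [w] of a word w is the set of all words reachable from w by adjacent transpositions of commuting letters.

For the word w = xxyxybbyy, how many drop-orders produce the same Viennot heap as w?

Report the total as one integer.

36

drop 0:x onto floor
drop 1:x onto {0:x}
drop 2:y onto {1:x}
drop 3:x onto {2:y}
drop 4:y onto {3:x}
drop 5:b onto floor
drop 6:b onto {5:b}
drop 7:y onto {4:y}
drop 8:y onto {7:y}
ground layer = {0:x, 5:b}
drop-orders for the pieces not yet dropped (sum over which currently-grounded one goes next):
  1 to go: {6} 1  {8} 1
  2 to go: {5,6} 1  {6,8} 2  {7,8} 1
  3 to go: {4,7,8} 1  {5,6,8} 3  {6,7,8} 3
  4 to go: {3,4,7,8} 1  {4,6,7,8} 4  {5,6,7,8} 6
  5 to go: {2,3,4,7,8} 1  {3,4,6,7,8} 5  {4,5,6,7,8} 10
  6 to go: {1,2,3,4,7,8} 1  {2,3,4,6,7,8} 6  {3,4,5,6,7,8} 15
  7 to go: {0,1,2,3,4,7,8} 1  {1,2,3,4,6,7,8} 7  {2,3,4,5,6,7,8} 21
  if 0:x drops first: 28 orders
  if 5:b drops first: 8 orders
heap linearizations: 36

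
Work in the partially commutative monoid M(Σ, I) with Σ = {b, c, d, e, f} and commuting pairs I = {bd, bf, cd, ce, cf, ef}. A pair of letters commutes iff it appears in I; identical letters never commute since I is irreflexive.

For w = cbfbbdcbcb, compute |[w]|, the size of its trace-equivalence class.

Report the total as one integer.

piece 0:c — minimal
piece 1:b rests on {0:c}
piece 2:f — minimal
piece 3:b rests on {1:b}
piece 4:b rests on {3:b}
piece 5:d rests on {2:f}
piece 6:c rests on {4:b}
piece 7:b rests on {6:c}
piece 8:c rests on {7:b}
piece 9:b rests on {8:c}
minimal pieces: {0:c, 2:f}
ways to finish when only these pieces remain (= sum over removing one remaining piece with nothing left below it):
  1 left: {5}→1  {9}→1
  2 left: {2,5}→1  {5,9}→2  {8,9}→1
  3 left: {2,5,9}→3  {5,8,9}→3  {7,8,9}→1
  4 left: {2,5,8,9}→6  {5,7,8,9}→4  {6,7,8,9}→1
  5 left: {2,5,7,8,9}→10  {4,6,7,8,9}→1  {5,6,7,8,9}→5
  6 left: {2,5,6,7,8,9}→15  {3,4,6,7,8,9}→1  {4,5,6,7,8,9}→6
  7 left: {1,3,4,6,7,8,9}→1  {2,4,5,6,7,8,9}→21  {3,4,5,6,7,8,9}→7
  8 left: {0,1,3,4,6,7,8,9}→1  {1,3,4,5,6,7,8,9}→8  {2,3,4,5,6,7,8,9}→28
  placing 0:c first → 36 extensions
  placing 2:f first → 9 extensions
total linear extensions = 45

45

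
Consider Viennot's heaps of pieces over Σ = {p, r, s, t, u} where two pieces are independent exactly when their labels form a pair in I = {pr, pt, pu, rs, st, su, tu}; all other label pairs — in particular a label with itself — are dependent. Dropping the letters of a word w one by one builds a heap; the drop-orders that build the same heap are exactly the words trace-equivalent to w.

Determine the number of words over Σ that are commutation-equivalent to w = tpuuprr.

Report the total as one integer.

drop 0:t onto floor
drop 1:p onto floor
drop 2:u onto floor
drop 3:u onto {2:u}
drop 4:p onto {1:p}
drop 5:r onto {0:t, 3:u}
drop 6:r onto {5:r}
ground layer = {0:t, 1:p, 2:u}
drop-orders for the pieces not yet dropped (sum over which currently-grounded one goes next):
  1 to go: {4} 1  {6} 1
  2 to go: {1,4} 1  {4,6} 2  {5,6} 1
  3 to go: {0,5,6} 1  {1,4,6} 3  {3,5,6} 1  {4,5,6} 3
  4 to go: {0,3,5,6} 2  {0,4,5,6} 4  {1,4,5,6} 6  {2,3,5,6} 1  {3,4,5,6} 4
  5 to go: {0,1,4,5,6} 10  {0,2,3,5,6} 3  {0,3,4,5,6} 10  {1,3,4,5,6} 10  {2,3,4,5,6} 5
  if 0:t drops first: 15 orders
  if 1:p drops first: 18 orders
  if 2:u drops first: 30 orders
heap linearizations: 63

63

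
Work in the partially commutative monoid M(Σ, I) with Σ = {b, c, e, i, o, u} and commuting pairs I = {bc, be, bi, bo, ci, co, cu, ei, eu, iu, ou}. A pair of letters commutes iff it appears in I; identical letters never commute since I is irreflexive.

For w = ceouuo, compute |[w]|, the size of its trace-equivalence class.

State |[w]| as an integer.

15

piece 0:c — minimal
piece 1:e rests on {0:c}
piece 2:o rests on {1:e}
piece 3:u — minimal
piece 4:u rests on {3:u}
piece 5:o rests on {2:o}
minimal pieces: {0:c, 3:u}
ways to finish when only these pieces remain (= sum over removing one remaining piece with nothing left below it):
  1 left: {4}→1  {5}→1
  2 left: {2,5}→1  {3,4}→1  {4,5}→2
  3 left: {1,2,5}→1  {2,4,5}→3  {3,4,5}→3
  4 left: {0,1,2,5}→1  {1,2,4,5}→4  {2,3,4,5}→6
  placing 0:c first → 10 extensions
  placing 3:u first → 5 extensions
total linear extensions = 15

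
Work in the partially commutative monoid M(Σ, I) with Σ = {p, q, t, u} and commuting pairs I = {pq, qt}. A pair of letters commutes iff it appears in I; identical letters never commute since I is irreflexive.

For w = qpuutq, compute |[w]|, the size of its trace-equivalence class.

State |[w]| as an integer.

4

piece 0:q — minimal
piece 1:p — minimal
piece 2:u rests on {0:q, 1:p}
piece 3:u rests on {2:u}
piece 4:t rests on {3:u}
piece 5:q rests on {3:u}
minimal pieces: {0:q, 1:p}
ways to finish when only these pieces remain (= sum over removing one remaining piece with nothing left below it):
  1 left: {4}→1  {5}→1
  2 left: {4,5}→2
  3 left: {3,4,5}→2
  4 left: {2,3,4,5}→2
  placing 0:q first → 2 extensions
  placing 1:p first → 2 extensions
total linear extensions = 4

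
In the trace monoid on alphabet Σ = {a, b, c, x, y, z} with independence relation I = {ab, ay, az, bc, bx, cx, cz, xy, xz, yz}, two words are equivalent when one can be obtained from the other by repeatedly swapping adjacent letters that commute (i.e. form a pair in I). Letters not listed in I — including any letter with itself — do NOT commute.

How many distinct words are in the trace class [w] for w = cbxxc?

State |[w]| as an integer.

0(c) covers ∅
1(b) covers ∅
2(x) covers ∅
3(x) covers 2:x
4(c) covers 0:c
floor of heap: 0:c, 1:b, 2:x
completions by unplaced set U, small U first (add the entries for U minus each lowest piece of U):
  |U|=1: {1}:1  {3}:1  {4}:1
  |U|=2: {0,4}:1  {1,3}:2  {1,4}:2  {2,3}:1  {3,4}:2
  |U|=3: {0,1,4}:3  {0,3,4}:3  {1,2,3}:3  {1,3,4}:6  {2,3,4}:3
  start at 0(c): 12
  start at 1(b): 6
  start at 2(x): 12
sum over floor = 30

30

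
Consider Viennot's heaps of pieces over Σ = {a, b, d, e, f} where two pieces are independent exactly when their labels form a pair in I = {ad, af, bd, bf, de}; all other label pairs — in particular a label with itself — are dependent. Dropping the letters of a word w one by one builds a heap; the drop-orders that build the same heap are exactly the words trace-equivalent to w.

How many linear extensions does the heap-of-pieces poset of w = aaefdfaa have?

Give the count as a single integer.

piece 0:a — minimal
piece 1:a rests on {0:a}
piece 2:e rests on {1:a}
piece 3:f rests on {2:e}
piece 4:d rests on {3:f}
piece 5:f rests on {4:d}
piece 6:a rests on {2:e}
piece 7:a rests on {6:a}
minimal pieces: {0:a}
ways to finish when only these pieces remain (= sum over removing one remaining piece with nothing left below it):
  1 left: {5}→1  {7}→1
  2 left: {4,5}→1  {5,7}→2  {6,7}→1
  3 left: {3,4,5}→1  {4,5,7}→3  {5,6,7}→3
  4 left: {3,4,5,7}→4  {4,5,6,7}→6
  5 left: {3,4,5,6,7}→10
  6 left: {2,3,4,5,6,7}→10
  placing 0:a first → 10 extensions

10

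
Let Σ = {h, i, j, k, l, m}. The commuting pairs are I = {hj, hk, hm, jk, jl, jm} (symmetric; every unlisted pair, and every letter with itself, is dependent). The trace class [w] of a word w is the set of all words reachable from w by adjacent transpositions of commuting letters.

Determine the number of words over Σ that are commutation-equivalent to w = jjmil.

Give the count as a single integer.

piece 0:j — minimal
piece 1:j rests on {0:j}
piece 2:m — minimal
piece 3:i rests on {1:j, 2:m}
piece 4:l rests on {3:i}
minimal pieces: {0:j, 2:m}
ways to finish when only these pieces remain (= sum over removing one remaining piece with nothing left below it):
  1 left: {4}→1
  2 left: {3,4}→1
  3 left: {1,3,4}→1  {2,3,4}→1
  placing 0:j first → 2 extensions
  placing 2:m first → 1 extensions
total linear extensions = 3

3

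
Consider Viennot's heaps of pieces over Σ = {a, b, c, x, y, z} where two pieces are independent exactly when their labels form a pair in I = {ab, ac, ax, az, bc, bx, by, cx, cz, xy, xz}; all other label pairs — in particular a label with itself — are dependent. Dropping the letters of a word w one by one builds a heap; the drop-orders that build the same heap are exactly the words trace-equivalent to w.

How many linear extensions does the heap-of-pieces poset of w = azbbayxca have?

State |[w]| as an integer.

0(a) covers ∅
1(z) covers ∅
2(b) covers 1:z
3(b) covers 2:b
4(a) covers 0:a
5(y) covers 1:z, 4:a
6(x) covers ∅
7(c) covers 5:y
8(a) covers 5:y
floor of heap: 0:a, 1:z, 6:x
completions by unplaced set U, small U first (add the entries for U minus each lowest piece of U):
  |U|=1: {3}:1  {6}:1  {7}:1  {8}:1
  |U|=2: {2,3}:1  {3,6}:2  {3,7}:2  {3,8}:2  {6,7}:2  {6,8}:2  {7,8}:2
  |U|=3: {2,3,6}:3  {2,3,7}:3  {2,3,8}:3  {3,6,7}:6  {3,6,8}:6  {3,7,8}:6  {5,7,8}:2  {6,7,8}:6
  |U|=4: {2,3,6,7}:12  {2,3,6,8}:12  {2,3,7,8}:12  {3,5,7,8}:8  {3,6,7,8}:24  {4,5,7,8}:2  {5,6,7,8}:8
  |U|=5: {0,4,5,7,8}:2  {2,3,5,7,8}:20  {2,3,6,7,8}:60  {3,4,5,7,8}:10  {3,5,6,7,8}:40  {4,5,6,7,8}:10
  |U|=6: {0,3,4,5,7,8}:12  {0,4,5,6,7,8}:12  {1,2,3,5,7,8}:20  {2,3,4,5,7,8}:30  {2,3,5,6,7,8}:120  {3,4,5,6,7,8}:60
  |U|=7: {0,2,3,4,5,7,8}:42  {0,3,4,5,6,7,8}:84  {1,2,3,4,5,7,8}:50  {1,2,3,5,6,7,8}:140  {2,3,4,5,6,7,8}:210
  start at 0(a): 400
  start at 1(z): 336
  start at 6(x): 92
sum over floor = 828

828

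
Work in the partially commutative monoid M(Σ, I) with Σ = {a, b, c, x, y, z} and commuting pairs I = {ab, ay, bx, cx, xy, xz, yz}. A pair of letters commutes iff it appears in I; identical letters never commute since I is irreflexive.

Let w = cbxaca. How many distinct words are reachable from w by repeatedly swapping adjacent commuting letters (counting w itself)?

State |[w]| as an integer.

5

0(c) covers ∅
1(b) covers 0:c
2(x) covers ∅
3(a) covers 0:c, 2:x
4(c) covers 1:b, 3:a
5(a) covers 4:c
floor of heap: 0:c, 2:x
completions by unplaced set U, small U first (add the entries for U minus each lowest piece of U):
  |U|=1: {5}:1
  |U|=2: {4,5}:1
  |U|=3: {1,4,5}:1  {3,4,5}:1
  |U|=4: {1,3,4,5}:2  {2,3,4,5}:1
  start at 0(c): 3
  start at 2(x): 2
sum over floor = 5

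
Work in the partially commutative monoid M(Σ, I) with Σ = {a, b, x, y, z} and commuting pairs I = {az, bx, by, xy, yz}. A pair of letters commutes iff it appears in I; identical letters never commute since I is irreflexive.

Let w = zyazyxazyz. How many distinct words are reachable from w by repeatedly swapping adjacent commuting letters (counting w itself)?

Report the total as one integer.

120

0(z) covers ∅
1(y) covers ∅
2(a) covers 1:y
3(z) covers 0:z
4(y) covers 2:a
5(x) covers 2:a, 3:z
6(a) covers 4:y, 5:x
7(z) covers 5:x
8(y) covers 6:a
9(z) covers 7:z
floor of heap: 0:z, 1:y
completions by unplaced set U, small U first (add the entries for U minus each lowest piece of U):
  |U|=1: {8}:1  {9}:1
  |U|=2: {6,8}:1  {7,9}:1  {8,9}:2
  |U|=3: {4,6,8}:1  {6,8,9}:3  {7,8,9}:3
  |U|=4: {4,6,8,9}:4  {6,7,8,9}:6
  |U|=5: {4,6,7,8,9}:10  {5,6,7,8,9}:6
  |U|=6: {3,5,6,7,8,9}:6  {4,5,6,7,8,9}:16
  |U|=7: {0,3,5,6,7,8,9}:6  {2,4,5,6,7,8,9}:16  {3,4,5,6,7,8,9}:22
  |U|=8: {0,3,4,5,6,7,8,9}:28  {1,2,4,5,6,7,8,9}:16  {2,3,4,5,6,7,8,9}:38
  start at 0(z): 54
  start at 1(y): 66
sum over floor = 120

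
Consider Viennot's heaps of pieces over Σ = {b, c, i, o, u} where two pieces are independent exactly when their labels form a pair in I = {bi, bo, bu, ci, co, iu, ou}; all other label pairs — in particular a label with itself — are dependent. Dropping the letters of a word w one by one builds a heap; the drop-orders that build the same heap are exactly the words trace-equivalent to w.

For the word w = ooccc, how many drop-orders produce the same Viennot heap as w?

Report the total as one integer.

10

#0=o has no predecessor
#1=o depends on [0:o]
#2=c has no predecessor
#3=c depends on [2:c]
#4=c depends on [3:c]
sources: [0:o, 2:c]
N(rest) = Σ N(rest − s) over sources s of rest; N(one piece) = 1:
  size 1 → [1]=1  [4]=1
  size 2 → [0,1]=1  [1,4]=2  [3,4]=1
  size 3 → [0,1,4]=3  [1,3,4]=3  [2,3,4]=1
  first=0(o) contributes 4
  first=2(c) contributes 6
|[w]| = 10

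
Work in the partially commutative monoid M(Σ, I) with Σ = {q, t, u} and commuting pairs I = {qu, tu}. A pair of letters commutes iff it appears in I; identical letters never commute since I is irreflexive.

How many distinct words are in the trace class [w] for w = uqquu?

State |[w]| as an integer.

0(u) covers ∅
1(q) covers ∅
2(q) covers 1:q
3(u) covers 0:u
4(u) covers 3:u
floor of heap: 0:u, 1:q
completions by unplaced set U, small U first (add the entries for U minus each lowest piece of U):
  |U|=1: {2}:1  {4}:1
  |U|=2: {1,2}:1  {2,4}:2  {3,4}:1
  |U|=3: {0,3,4}:1  {1,2,4}:3  {2,3,4}:3
  start at 0(u): 6
  start at 1(q): 4
sum over floor = 10

10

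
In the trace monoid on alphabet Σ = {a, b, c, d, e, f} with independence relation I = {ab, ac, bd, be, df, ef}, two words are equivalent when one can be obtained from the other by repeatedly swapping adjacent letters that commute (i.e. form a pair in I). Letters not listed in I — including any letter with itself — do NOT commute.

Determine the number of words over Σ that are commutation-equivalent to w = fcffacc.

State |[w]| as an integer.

3

drop 0:f onto floor
drop 1:c onto {0:f}
drop 2:f onto {1:c}
drop 3:f onto {2:f}
drop 4:a onto {3:f}
drop 5:c onto {3:f}
drop 6:c onto {5:c}
ground layer = {0:f}
drop-orders for the pieces not yet dropped (sum over which currently-grounded one goes next):
  1 to go: {4} 1  {6} 1
  2 to go: {4,6} 2  {5,6} 1
  3 to go: {4,5,6} 3
  4 to go: {3,4,5,6} 3
  5 to go: {2,3,4,5,6} 3
  if 0:f drops first: 3 orders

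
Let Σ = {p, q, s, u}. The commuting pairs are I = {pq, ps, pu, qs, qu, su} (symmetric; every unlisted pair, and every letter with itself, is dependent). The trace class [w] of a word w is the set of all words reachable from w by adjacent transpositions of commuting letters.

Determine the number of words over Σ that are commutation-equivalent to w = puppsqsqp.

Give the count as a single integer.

3780

piece 0:p — minimal
piece 1:u — minimal
piece 2:p rests on {0:p}
piece 3:p rests on {2:p}
piece 4:s — minimal
piece 5:q — minimal
piece 6:s rests on {4:s}
piece 7:q rests on {5:q}
piece 8:p rests on {3:p}
minimal pieces: {0:p, 1:u, 4:s, 5:q}
ways to finish when only these pieces remain (= sum over removing one remaining piece with nothing left below it):
  1 left: {1}→1  {6}→1  {7}→1  {8}→1
  2 left: {1,6}→2  {1,7}→2  {1,8}→2  {3,8}→1  {4,6}→1  {5,7}→1  {6,7}→2  {6,8}→2  {7,8}→2
  3 left: {1,3,8}→3  {1,4,6}→3  {1,5,7}→3  {1,6,7}→6  {1,6,8}→6  {1,7,8}→6  {2,3,8}→1  {3,6,8}→3  {3,7,8}→3  {4,6,7}→3  {4,6,8}→3  {5,6,7}→3  {5,7,8}→3  {6,7,8}→6
  4 left: {0,2,3,8}→1  {1,2,3,8}→4  {1,3,6,8}→12  {1,3,7,8}→12  {1,4,6,7}→12  {1,4,6,8}→12  {1,5,6,7}→12  {1,5,7,8}→12  {1,6,7,8}→24  {2,3,6,8}→4  {2,3,7,8}→4  {3,4,6,8}→6  {3,5,7,8}→6  {3,6,7,8}→12  {4,5,6,7}→6  {4,6,7,8}→12  {5,6,7,8}→12
  5 left: {0,1,2,3,8}→5  {0,2,3,6,8}→5  {0,2,3,7,8}→5  {1,2,3,6,8}→20  {1,2,3,7,8}→20  {1,3,4,6,8}→30  {1,3,5,7,8}→30  {1,3,6,7,8}→60  {1,4,5,6,7}→30  {1,4,6,7,8}→60  {1,5,6,7,8}→60  {2,3,4,6,8}→10  {2,3,5,7,8}→10  {2,3,6,7,8}→20  {3,4,6,7,8}→30  {3,5,6,7,8}→30  {4,5,6,7,8}→30
  6 left: {0,1,2,3,6,8}→30  {0,1,2,3,7,8}→30  {0,2,3,4,6,8}→15  {0,2,3,5,7,8}→15  {0,2,3,6,7,8}→30  {1,2,3,4,6,8}→60  {1,2,3,5,7,8}→60  {1,2,3,6,7,8}→120  {1,3,4,6,7,8}→180  {1,3,5,6,7,8}→180  {1,4,5,6,7,8}→180  {2,3,4,6,7,8}→60  {2,3,5,6,7,8}→60  {3,4,5,6,7,8}→90
  7 left: {0,1,2,3,4,6,8}→105  {0,1,2,3,5,7,8}→105  {0,1,2,3,6,7,8}→210  {0,2,3,4,6,7,8}→105  {0,2,3,5,6,7,8}→105  {1,2,3,4,6,7,8}→420  {1,2,3,5,6,7,8}→420  {1,3,4,5,6,7,8}→630  {2,3,4,5,6,7,8}→210
  placing 0:p first → 1680 extensions
  placing 1:u first → 420 extensions
  placing 4:s first → 840 extensions
  placing 5:q first → 840 extensions
total linear extensions = 3780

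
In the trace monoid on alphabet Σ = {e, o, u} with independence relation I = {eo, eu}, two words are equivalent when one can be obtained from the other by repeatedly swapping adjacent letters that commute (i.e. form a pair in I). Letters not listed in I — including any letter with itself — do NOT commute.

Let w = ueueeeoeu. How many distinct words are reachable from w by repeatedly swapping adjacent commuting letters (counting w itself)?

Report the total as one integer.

126

0(u) covers ∅
1(e) covers ∅
2(u) covers 0:u
3(e) covers 1:e
4(e) covers 3:e
5(e) covers 4:e
6(o) covers 2:u
7(e) covers 5:e
8(u) covers 6:o
floor of heap: 0:u, 1:e
completions by unplaced set U, small U first (add the entries for U minus each lowest piece of U):
  |U|=1: {7}:1  {8}:1
  |U|=2: {5,7}:1  {6,8}:1  {7,8}:2
  |U|=3: {2,6,8}:1  {4,5,7}:1  {5,7,8}:3  {6,7,8}:3
  |U|=4: {0,2,6,8}:1  {2,6,7,8}:4  {3,4,5,7}:1  {4,5,7,8}:4  {5,6,7,8}:6
  |U|=5: {0,2,6,7,8}:5  {1,3,4,5,7}:1  {2,5,6,7,8}:10  {3,4,5,7,8}:5  {4,5,6,7,8}:10
  |U|=6: {0,2,5,6,7,8}:15  {1,3,4,5,7,8}:6  {2,4,5,6,7,8}:20  {3,4,5,6,7,8}:15
  |U|=7: {0,2,4,5,6,7,8}:35  {1,3,4,5,6,7,8}:21  {2,3,4,5,6,7,8}:35
  start at 0(u): 56
  start at 1(e): 70
sum over floor = 126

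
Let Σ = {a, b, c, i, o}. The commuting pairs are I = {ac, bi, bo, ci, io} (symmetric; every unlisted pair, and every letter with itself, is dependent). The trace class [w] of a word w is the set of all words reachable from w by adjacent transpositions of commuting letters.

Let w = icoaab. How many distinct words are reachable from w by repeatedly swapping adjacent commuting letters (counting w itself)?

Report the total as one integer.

3

piece 0:i — minimal
piece 1:c — minimal
piece 2:o rests on {1:c}
piece 3:a rests on {0:i, 2:o}
piece 4:a rests on {3:a}
piece 5:b rests on {4:a}
minimal pieces: {0:i, 1:c}
ways to finish when only these pieces remain (= sum over removing one remaining piece with nothing left below it):
  1 left: {5}→1
  2 left: {4,5}→1
  3 left: {3,4,5}→1
  4 left: {0,3,4,5}→1  {2,3,4,5}→1
  placing 0:i first → 1 extensions
  placing 1:c first → 2 extensions
total linear extensions = 3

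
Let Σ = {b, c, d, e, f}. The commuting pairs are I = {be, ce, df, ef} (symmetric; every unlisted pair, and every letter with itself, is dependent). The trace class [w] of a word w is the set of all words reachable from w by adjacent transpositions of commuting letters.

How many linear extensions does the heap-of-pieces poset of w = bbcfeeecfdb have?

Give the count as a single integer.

140

drop 0:b onto floor
drop 1:b onto {0:b}
drop 2:c onto {1:b}
drop 3:f onto {2:c}
drop 4:e onto floor
drop 5:e onto {4:e}
drop 6:e onto {5:e}
drop 7:c onto {3:f}
drop 8:f onto {7:c}
drop 9:d onto {6:e, 7:c}
drop 10:b onto {8:f, 9:d}
ground layer = {0:b, 4:e}
drop-orders for the pieces not yet dropped (sum over which currently-grounded one goes next):
  1 to go: {10} 1
  2 to go: {8,10} 1  {9,10} 1
  3 to go: {6,9,10} 1  {8,9,10} 2
  4 to go: {5,6,9,10} 1  {6,8,9,10} 3  {7,8,9,10} 2
  5 to go: {3,7,8,9,10} 2  {4,5,6,9,10} 1  {5,6,8,9,10} 4  {6,7,8,9,10} 5
  6 to go: {2,3,7,8,9,10} 2  {3,6,7,8,9,10} 7  {4,5,6,8,9,10} 5  {5,6,7,8,9,10} 9
  7 to go: {1,2,3,7,8,9,10} 2  {2,3,6,7,8,9,10} 9  {3,5,6,7,8,9,10} 16  {4,5,6,7,8,9,10} 14
  8 to go: {0,1,2,3,7,8,9,10} 2  {1,2,3,6,7,8,9,10} 11  {2,3,5,6,7,8,9,10} 25  {3,4,5,6,7,8,9,10} 30
  9 to go: {0,1,2,3,6,7,8,9,10} 13  {1,2,3,5,6,7,8,9,10} 36  {2,3,4,5,6,7,8,9,10} 55
  if 0:b drops first: 91 orders
  if 4:e drops first: 49 orders
heap linearizations: 140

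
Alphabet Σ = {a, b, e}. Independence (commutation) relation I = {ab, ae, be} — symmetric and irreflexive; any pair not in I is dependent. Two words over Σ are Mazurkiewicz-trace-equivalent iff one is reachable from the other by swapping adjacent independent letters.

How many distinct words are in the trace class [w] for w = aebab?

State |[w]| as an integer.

30

piece 0:a — minimal
piece 1:e — minimal
piece 2:b — minimal
piece 3:a rests on {0:a}
piece 4:b rests on {2:b}
minimal pieces: {0:a, 1:e, 2:b}
ways to finish when only these pieces remain (= sum over removing one remaining piece with nothing left below it):
  1 left: {1}→1  {3}→1  {4}→1
  2 left: {0,3}→1  {1,3}→2  {1,4}→2  {2,4}→1  {3,4}→2
  3 left: {0,1,3}→3  {0,3,4}→3  {1,2,4}→3  {1,3,4}→6  {2,3,4}→3
  placing 0:a first → 12 extensions
  placing 1:e first → 6 extensions
  placing 2:b first → 12 extensions
total linear extensions = 30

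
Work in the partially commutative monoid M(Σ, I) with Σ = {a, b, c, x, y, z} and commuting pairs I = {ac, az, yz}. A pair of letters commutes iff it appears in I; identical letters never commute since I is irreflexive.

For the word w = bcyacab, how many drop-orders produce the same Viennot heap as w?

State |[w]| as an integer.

3

drop 0:b onto floor
drop 1:c onto {0:b}
drop 2:y onto {1:c}
drop 3:a onto {2:y}
drop 4:c onto {2:y}
drop 5:a onto {3:a}
drop 6:b onto {4:c, 5:a}
ground layer = {0:b}
drop-orders for the pieces not yet dropped (sum over which currently-grounded one goes next):
  1 to go: {6} 1
  2 to go: {4,6} 1  {5,6} 1
  3 to go: {3,5,6} 1  {4,5,6} 2
  4 to go: {3,4,5,6} 3
  5 to go: {2,3,4,5,6} 3
  if 0:b drops first: 3 orders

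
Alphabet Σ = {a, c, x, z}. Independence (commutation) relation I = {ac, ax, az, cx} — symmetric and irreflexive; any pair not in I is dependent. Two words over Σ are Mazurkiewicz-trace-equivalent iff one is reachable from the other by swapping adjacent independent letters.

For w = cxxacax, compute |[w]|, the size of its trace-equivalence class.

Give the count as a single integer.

drop 0:c onto floor
drop 1:x onto floor
drop 2:x onto {1:x}
drop 3:a onto floor
drop 4:c onto {0:c}
drop 5:a onto {3:a}
drop 6:x onto {2:x}
ground layer = {0:c, 1:x, 3:a}
drop-orders for the pieces not yet dropped (sum over which currently-grounded one goes next):
  1 to go: {4} 1  {5} 1  {6} 1
  2 to go: {0,4} 1  {2,6} 1  {3,5} 1  {4,5} 2  {4,6} 2  {5,6} 2
  3 to go: {0,4,5} 3  {0,4,6} 3  {1,2,6} 1  {2,4,6} 3  {2,5,6} 3  {3,4,5} 3  {3,5,6} 3  {4,5,6} 6
  4 to go: {0,2,4,6} 6  {0,3,4,5} 6  {0,4,5,6} 12  {1,2,4,6} 4  {1,2,5,6} 4  {2,3,5,6} 6  {2,4,5,6} 12  {3,4,5,6} 12
  5 to go: {0,1,2,4,6} 10  {0,2,4,5,6} 30  {0,3,4,5,6} 30  {1,2,3,5,6} 10  {1,2,4,5,6} 20  {2,3,4,5,6} 30
  if 0:c drops first: 60 orders
  if 1:x drops first: 90 orders
  if 3:a drops first: 60 orders
heap linearizations: 210

210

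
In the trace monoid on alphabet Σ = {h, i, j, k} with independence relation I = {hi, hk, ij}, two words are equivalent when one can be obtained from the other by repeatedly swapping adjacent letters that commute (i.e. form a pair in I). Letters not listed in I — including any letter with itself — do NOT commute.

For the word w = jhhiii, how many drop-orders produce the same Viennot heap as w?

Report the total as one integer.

20

piece 0:j — minimal
piece 1:h rests on {0:j}
piece 2:h rests on {1:h}
piece 3:i — minimal
piece 4:i rests on {3:i}
piece 5:i rests on {4:i}
minimal pieces: {0:j, 3:i}
ways to finish when only these pieces remain (= sum over removing one remaining piece with nothing left below it):
  1 left: {2}→1  {5}→1
  2 left: {1,2}→1  {2,5}→2  {4,5}→1
  3 left: {0,1,2}→1  {1,2,5}→3  {2,4,5}→3  {3,4,5}→1
  4 left: {0,1,2,5}→4  {1,2,4,5}→6  {2,3,4,5}→4
  placing 0:j first → 10 extensions
  placing 3:i first → 10 extensions
total linear extensions = 20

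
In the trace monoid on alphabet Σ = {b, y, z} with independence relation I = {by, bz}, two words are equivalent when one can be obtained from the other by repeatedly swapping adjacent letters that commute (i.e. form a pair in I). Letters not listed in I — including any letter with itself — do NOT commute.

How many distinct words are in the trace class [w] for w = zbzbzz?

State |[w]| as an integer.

0(z) covers ∅
1(b) covers ∅
2(z) covers 0:z
3(b) covers 1:b
4(z) covers 2:z
5(z) covers 4:z
floor of heap: 0:z, 1:b
completions by unplaced set U, small U first (add the entries for U minus each lowest piece of U):
  |U|=1: {3}:1  {5}:1
  |U|=2: {1,3}:1  {3,5}:2  {4,5}:1
  |U|=3: {1,3,5}:3  {2,4,5}:1  {3,4,5}:3
  |U|=4: {0,2,4,5}:1  {1,3,4,5}:6  {2,3,4,5}:4
  start at 0(z): 10
  start at 1(b): 5
sum over floor = 15

15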